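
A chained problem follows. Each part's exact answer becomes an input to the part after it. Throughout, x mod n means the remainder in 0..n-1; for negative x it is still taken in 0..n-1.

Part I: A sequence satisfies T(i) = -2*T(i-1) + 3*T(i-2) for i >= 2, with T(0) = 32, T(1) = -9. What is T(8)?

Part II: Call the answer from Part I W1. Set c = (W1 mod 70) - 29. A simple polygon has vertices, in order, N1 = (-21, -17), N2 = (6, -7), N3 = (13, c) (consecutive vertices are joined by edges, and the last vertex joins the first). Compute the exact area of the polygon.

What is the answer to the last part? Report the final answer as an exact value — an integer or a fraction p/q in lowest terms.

305

Part I: T(2) = -2*(-9) + 3*(32) = 114; iterating: T(2)=114, T(3)=-255, T(4)=852, T(5)=-2469, T(6)=7494, T(7)=-22395, T(8)=67272; answer 67272
Part II: W1 = 67272; c = -27; cross terms: (-21*-7 - 6*-17)=249, (6*-27 - 13*-7)=-71, (13*-17 - -21*-27)=-788; twice the area = |-610| = 610; area = 305; answer 305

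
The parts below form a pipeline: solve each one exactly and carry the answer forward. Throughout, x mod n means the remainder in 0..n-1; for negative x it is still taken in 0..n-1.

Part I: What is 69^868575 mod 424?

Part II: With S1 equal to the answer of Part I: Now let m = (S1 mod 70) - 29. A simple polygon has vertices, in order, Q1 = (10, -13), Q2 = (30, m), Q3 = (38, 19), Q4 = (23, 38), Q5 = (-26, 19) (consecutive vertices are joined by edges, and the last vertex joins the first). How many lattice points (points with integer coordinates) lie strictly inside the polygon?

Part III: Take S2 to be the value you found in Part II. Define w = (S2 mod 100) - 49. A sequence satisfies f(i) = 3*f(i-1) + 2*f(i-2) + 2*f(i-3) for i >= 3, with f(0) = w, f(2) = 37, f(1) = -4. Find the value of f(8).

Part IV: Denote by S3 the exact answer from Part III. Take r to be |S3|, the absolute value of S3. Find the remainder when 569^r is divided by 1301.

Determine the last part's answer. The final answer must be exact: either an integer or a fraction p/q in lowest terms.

Part I: squarings mod 424: 69^1=69, 69^2=97, 69^4=81, 69^8=201, 69^16=121, 69^32=225, 69^64=169, 69^128=153, 69^256=89, 69^512=289, 69^1024=417, 69^2048=49, 69^4096=281, 69^8192=97, 69^16384=81, 69^32768=201, 69^65536=121, 69^131072=225, 69^262144=169, 69^524288=153; 69^868575 = 69^1 * 69^2 * 69^4 * 69^8 * 69^16 * 69^64 * 69^128 * 69^16384 * 69^65536 * 69^262144 * 69^524288 = 13 (mod 424); answer 13
Part II: S1 = 13; m = -16; cross terms: (10*-16 - 30*-13)=230, (30*19 - 38*-16)=1178, (38*38 - 23*19)=1007, (23*19 - -26*38)=1425, (-26*-13 - 10*19)=148; twice the area = |3988| = 3988; area = 1994; boundary points = 1 + 1 + 1 + 1 + 4 = 8; strictly interior points = area - boundary/2 + 1 = 1991; answer 1991
Part III: S2 = 1991; w = 42; f(3) = 3*(37) + 2*(-4) + 2*(42) = 187; iterating: f(3)=187, f(4)=627, f(5)=2329, f(6)=8615, f(7)=31757, f(8)=117159; answer 117159
Part IV: S3 = 117159; r = 117159; squarings mod 1301: 569^1=569, 569^2=1113, 569^4=217, 569^8=253, 569^16=260, 569^32=1249, 569^64=102, 569^128=1297, 569^256=16, 569^512=256, 569^1024=486, 569^2048=715, 569^4096=1233, 569^8192=721, 569^16384=742, 569^32768=241, 569^65536=837; 569^117159 = 569^1 * 569^2 * 569^4 * 569^32 * 569^128 * 569^256 * 569^2048 * 569^16384 * 569^32768 * 569^65536 = 1059 (mod 1301); answer 1059

1059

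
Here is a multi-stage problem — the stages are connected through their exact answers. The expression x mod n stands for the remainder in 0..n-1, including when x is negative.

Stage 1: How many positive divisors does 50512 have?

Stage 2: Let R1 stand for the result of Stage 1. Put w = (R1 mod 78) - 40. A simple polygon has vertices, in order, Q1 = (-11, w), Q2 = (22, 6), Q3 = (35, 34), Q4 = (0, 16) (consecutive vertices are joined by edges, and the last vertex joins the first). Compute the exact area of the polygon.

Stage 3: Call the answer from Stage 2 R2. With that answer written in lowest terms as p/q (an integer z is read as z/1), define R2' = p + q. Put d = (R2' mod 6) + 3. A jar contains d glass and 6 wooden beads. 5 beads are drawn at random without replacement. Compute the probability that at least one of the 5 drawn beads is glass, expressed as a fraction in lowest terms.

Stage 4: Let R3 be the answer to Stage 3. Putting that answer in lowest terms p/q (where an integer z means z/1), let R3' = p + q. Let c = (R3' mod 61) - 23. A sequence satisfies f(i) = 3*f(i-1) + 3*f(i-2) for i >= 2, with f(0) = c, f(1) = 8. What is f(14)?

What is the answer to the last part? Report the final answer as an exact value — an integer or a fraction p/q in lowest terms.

746659296

Stage 1: 50512 = 2^4 * 7 * 11 * 41; number of divisors = (4+1) * (1+1) * (1+1) * (1+1) = 40; answer 40
Stage 2: R1 = 40; w = 0; cross terms: (-11*6 - 22*0)=-66, (22*34 - 35*6)=538, (35*16 - 0*34)=560, (0*0 - -11*16)=176; twice the area = |1208| = 1208; area = 604; answer 604
Stage 3: R2 = 604; threaded value p + q = 605; d = 8; total draws C(14,5) = 2002; complement C(6,5) = 6; favorable 2002 - 6 = 1996; P = 998/1001; answer 998/1001
Stage 4: R3 = 998/1001; threaded value p + q = 1999; c = 24; f(2) = 3*(8) + 3*(24) = 96; iterating: f(2)=96, f(3)=312, f(4)=1224, f(5)=4608, f(6)=17496, f(7)=66312, f(8)=251424, f(9)=953208, f(10)=3613896, f(11)=13701312, f(12)=51945624, f(13)=196940808, f(14)=746659296; answer 746659296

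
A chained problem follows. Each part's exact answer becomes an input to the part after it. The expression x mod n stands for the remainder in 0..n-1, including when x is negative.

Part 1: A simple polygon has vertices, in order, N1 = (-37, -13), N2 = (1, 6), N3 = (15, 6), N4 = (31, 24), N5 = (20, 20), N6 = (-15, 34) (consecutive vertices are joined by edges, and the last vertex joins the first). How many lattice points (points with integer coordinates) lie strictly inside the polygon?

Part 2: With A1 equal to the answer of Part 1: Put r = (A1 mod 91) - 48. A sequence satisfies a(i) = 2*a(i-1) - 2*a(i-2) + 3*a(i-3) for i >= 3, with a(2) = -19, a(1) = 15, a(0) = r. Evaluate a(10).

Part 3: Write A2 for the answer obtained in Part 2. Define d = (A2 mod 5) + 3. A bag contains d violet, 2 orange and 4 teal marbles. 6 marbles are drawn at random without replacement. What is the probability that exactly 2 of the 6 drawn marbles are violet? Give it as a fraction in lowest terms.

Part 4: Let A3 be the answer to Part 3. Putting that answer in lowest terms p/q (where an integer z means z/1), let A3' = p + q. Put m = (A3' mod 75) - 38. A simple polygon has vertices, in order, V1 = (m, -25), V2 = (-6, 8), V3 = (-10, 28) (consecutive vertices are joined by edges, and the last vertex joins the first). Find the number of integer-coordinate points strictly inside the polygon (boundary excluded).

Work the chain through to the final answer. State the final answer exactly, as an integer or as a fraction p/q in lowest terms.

114

Part 1: cross terms: (-37*6 - 1*-13)=-209, (1*6 - 15*6)=-84, (15*24 - 31*6)=174, (31*20 - 20*24)=140, (20*34 - -15*20)=980, (-15*-13 - -37*34)=1453; twice the area = |2454| = 2454; area = 1227; boundary points = 19 + 14 + 2 + 1 + 7 + 1 = 44; strictly interior points = area - boundary/2 + 1 = 1206; answer 1206
Part 2: A1 = 1206; r = -25; a(3) = 2*(-19) - 2*(15) + 3*(-25) = -143; iterating: a(3)=-143, a(4)=-203, a(5)=-177, a(6)=-377, a(7)=-1009, a(8)=-1795, a(9)=-2703, a(10)=-4843; answer -4843
Part 3: A2 = -4843; d = 5; total draws C(11,6) = 462; favorable C(5,2)*C(6,4) = 150; P = 25/77; answer 25/77
Part 4: A3 = 25/77; threaded value p + q = 102; m = -11; cross terms: (-11*8 - -6*-25)=-238, (-6*28 - -10*8)=-88, (-10*-25 - -11*28)=558; twice the area = |232| = 232; area = 116; boundary points = 1 + 4 + 1 = 6; strictly interior points = area - boundary/2 + 1 = 114; answer 114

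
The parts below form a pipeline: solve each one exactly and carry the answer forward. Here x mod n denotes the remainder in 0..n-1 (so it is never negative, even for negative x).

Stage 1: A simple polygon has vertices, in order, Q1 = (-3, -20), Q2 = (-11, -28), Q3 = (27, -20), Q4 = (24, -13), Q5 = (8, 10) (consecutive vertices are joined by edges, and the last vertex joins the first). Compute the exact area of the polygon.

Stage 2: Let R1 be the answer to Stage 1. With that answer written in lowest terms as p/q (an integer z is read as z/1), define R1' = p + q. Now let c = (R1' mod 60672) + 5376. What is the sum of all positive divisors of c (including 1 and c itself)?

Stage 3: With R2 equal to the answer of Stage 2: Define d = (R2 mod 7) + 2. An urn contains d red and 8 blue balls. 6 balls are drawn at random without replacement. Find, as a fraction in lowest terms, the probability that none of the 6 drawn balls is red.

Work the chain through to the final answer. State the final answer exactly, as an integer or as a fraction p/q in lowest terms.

1/286

Stage 1: cross terms: (-3*-28 - -11*-20)=-136, (-11*-20 - 27*-28)=976, (27*-13 - 24*-20)=129, (24*10 - 8*-13)=344, (8*-20 - -3*10)=-130; twice the area = |1183| = 1183; area = 1183/2; answer 1183/2
Stage 2: R1 = 1183/2; threaded value p + q = 1185; c = 6561; 6561 = 3^8; sigma = (1 + 3 + 9 + 27 + 81 + 243 + 729 + 2187 + 6561) = 9841; answer 9841
Stage 3: R2 = 9841; d = 8; total draws C(16,6) = 8008; favorable C(8,6) = 28; P = 1/286; answer 1/286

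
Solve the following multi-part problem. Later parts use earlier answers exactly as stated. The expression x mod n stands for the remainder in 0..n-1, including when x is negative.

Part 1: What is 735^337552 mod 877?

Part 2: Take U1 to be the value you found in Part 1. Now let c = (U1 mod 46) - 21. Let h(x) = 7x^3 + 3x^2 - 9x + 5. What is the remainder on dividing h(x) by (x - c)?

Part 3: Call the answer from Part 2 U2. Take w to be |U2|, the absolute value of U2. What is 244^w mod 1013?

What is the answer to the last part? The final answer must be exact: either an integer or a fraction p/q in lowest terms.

393

Part 1: squarings mod 877: 735^1=735, 735^2=870, 735^4=49, 735^8=647, 735^16=280, 735^32=347, 735^64=260, 735^128=71, 735^256=656, 735^512=606, 735^1024=650, 735^2048=663, 735^4096=192, 735^8192=30, 735^16384=23, 735^32768=529, 735^65536=78, 735^131072=822, 735^262144=394; 735^337552 = 735^16 * 735^128 * 735^512 * 735^1024 * 735^8192 * 735^65536 * 735^262144 = 282 (mod 877); answer 282
Part 2: U1 = 282; c = -15; remainder = value at the root: 7*(-15)^3 + 3*(-15)^2 - 9*(-15)^1 + 5 = (-23625) + (675) + (135) + (5) = -22810; answer -22810
Part 3: U2 = -22810; w = 22810; squarings mod 1013: 244^1=244, 244^2=782, 244^4=685, 244^8=206, 244^16=903, 244^32=957, 244^64=97, 244^128=292, 244^256=172, 244^512=207, 244^1024=303, 244^2048=639, 244^4096=82, 244^8192=646, 244^16384=973; 244^22810 = 244^2 * 244^8 * 244^16 * 244^256 * 244^2048 * 244^4096 * 244^16384 = 393 (mod 1013); answer 393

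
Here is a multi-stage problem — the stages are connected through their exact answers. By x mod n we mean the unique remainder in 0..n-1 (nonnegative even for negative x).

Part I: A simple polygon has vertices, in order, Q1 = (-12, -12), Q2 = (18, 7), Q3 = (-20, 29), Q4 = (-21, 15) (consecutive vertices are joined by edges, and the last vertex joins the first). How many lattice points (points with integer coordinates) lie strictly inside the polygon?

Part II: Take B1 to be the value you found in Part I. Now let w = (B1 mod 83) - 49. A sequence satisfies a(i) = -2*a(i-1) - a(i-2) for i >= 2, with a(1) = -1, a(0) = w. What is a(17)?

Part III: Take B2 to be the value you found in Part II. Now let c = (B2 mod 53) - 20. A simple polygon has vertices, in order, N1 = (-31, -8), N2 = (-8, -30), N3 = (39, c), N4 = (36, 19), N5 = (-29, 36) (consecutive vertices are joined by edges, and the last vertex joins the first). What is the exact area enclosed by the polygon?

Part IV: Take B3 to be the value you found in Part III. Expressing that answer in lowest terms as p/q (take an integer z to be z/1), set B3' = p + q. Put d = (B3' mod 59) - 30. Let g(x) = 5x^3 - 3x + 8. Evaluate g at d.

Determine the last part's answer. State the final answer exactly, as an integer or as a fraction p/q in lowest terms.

Part I: cross terms: (-12*7 - 18*-12)=132, (18*29 - -20*7)=662, (-20*15 - -21*29)=309, (-21*-12 - -12*15)=432; twice the area = |1535| = 1535; area = 1535/2; boundary points = 1 + 2 + 1 + 9 = 13; strictly interior points = area - boundary/2 + 1 = 762; answer 762
Part II: B1 = 762; w = -34; a(2) = -2*(-1) - 1*(-34) = 36; iterating: a(2)=36, a(3)=-71, a(4)=106, a(5)=-141, a(6)=176, a(7)=-211, a(8)=246, a(9)=-281, a(10)=316, a(11)=-351, a(12)=386, a(13)=-421, a(14)=456, a(15)=-491, a(16)=526, a(17)=-561; answer -561
Part III: B2 = -561; c = 2; cross terms: (-31*-30 - -8*-8)=866, (-8*2 - 39*-30)=1154, (39*19 - 36*2)=669, (36*36 - -29*19)=1847, (-29*-8 - -31*36)=1348; twice the area = |5884| = 5884; area = 2942; answer 2942
Part IV: B3 = 2942; threaded value p + q = 2943; d = 22; 5*(22)^3 - 3*(22)^1 + 8 = (53240) + (-66) + (8) = 53182; answer 53182

53182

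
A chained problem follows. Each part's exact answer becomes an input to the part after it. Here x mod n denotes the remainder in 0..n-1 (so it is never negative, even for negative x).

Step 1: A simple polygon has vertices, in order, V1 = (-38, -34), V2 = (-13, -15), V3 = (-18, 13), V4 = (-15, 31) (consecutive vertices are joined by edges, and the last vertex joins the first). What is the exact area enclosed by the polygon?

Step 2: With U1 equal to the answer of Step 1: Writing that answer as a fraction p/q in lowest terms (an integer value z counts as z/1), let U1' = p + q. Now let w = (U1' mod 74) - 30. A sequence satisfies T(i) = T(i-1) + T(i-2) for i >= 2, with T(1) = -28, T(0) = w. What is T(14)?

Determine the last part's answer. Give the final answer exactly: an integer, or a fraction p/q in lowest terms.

Step 1: cross terms: (-38*-15 - -13*-34)=128, (-13*13 - -18*-15)=-439, (-18*31 - -15*13)=-363, (-15*-34 - -38*31)=1688; twice the area = |1014| = 1014; area = 507; answer 507
Step 2: U1 = 507; threaded value p + q = 508; w = 34; T(2) = 1*(-28) + 1*(34) = 6; iterating: T(2)=6, T(3)=-22, T(4)=-16, T(5)=-38, T(6)=-54, T(7)=-92, T(8)=-146, T(9)=-238, T(10)=-384, T(11)=-622, T(12)=-1006, T(13)=-1628, T(14)=-2634; answer -2634

-2634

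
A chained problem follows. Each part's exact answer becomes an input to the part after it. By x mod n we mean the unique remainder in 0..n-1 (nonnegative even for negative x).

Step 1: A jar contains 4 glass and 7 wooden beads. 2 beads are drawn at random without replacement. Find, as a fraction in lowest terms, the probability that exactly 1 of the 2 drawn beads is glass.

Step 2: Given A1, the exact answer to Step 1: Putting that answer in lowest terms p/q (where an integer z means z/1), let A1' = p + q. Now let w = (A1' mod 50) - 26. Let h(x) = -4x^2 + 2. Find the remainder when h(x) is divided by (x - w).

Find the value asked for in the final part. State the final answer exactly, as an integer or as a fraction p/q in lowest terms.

-194

Step 1: total draws C(11,2) = 55; favorable C(4,1)*C(7,1) = 28; P = 28/55; answer 28/55
Step 2: A1 = 28/55; threaded value p + q = 83; w = 7; remainder = value at the root: -4*(7)^2 + 2 = (-196) + (2) = -194; answer -194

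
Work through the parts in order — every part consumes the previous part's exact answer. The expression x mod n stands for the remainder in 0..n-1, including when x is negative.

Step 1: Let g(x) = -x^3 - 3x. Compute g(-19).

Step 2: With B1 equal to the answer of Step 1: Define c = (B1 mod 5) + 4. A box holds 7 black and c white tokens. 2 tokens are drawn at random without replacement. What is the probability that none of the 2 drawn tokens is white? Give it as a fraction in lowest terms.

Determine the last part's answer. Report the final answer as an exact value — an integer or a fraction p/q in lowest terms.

7/22

Step 1: -1*(-19)^3 - 3*(-19)^1 = (6859) + (57) = 6916; answer 6916
Step 2: B1 = 6916; c = 5; total draws C(12,2) = 66; favorable C(7,2) = 21; P = 7/22; answer 7/22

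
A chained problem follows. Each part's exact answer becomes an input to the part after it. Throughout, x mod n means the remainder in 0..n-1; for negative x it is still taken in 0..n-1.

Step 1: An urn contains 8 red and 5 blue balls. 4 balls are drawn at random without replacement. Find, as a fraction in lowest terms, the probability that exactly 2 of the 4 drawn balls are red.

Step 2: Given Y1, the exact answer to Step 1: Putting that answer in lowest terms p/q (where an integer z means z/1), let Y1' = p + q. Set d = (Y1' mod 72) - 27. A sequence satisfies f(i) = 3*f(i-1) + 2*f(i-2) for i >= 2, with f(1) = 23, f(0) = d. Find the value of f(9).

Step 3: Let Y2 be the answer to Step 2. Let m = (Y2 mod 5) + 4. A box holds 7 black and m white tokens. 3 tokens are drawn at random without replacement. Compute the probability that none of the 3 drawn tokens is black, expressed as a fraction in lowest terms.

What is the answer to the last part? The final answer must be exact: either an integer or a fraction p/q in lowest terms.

5/52

Step 1: total draws C(13,4) = 715; favorable C(8,2)*C(5,2) = 280; P = 56/143; answer 56/143
Step 2: Y1 = 56/143; threaded value p + q = 199; d = 28; f(2) = 3*(23) + 2*(28) = 125; iterating: f(2)=125, f(3)=421, f(4)=1513, f(5)=5381, f(6)=19169, f(7)=68269, f(8)=243145, f(9)=865973; answer 865973
Step 3: Y2 = 865973; m = 7; total draws C(14,3) = 364; favorable C(7,3) = 35; P = 5/52; answer 5/52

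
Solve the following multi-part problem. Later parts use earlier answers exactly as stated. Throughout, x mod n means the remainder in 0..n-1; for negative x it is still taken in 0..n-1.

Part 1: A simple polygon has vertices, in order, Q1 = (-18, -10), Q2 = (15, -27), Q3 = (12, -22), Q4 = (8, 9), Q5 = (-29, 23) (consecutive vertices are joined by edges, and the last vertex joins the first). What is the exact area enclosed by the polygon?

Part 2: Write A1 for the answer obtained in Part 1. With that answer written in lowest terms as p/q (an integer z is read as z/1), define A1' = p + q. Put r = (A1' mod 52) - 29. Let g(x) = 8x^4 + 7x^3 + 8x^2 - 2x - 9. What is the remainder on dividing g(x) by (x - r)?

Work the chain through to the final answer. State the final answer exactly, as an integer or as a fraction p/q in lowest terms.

Part 1: cross terms: (-18*-27 - 15*-10)=636, (15*-22 - 12*-27)=-6, (12*9 - 8*-22)=284, (8*23 - -29*9)=445, (-29*-10 - -18*23)=704; twice the area = |2063| = 2063; area = 2063/2; answer 2063/2
Part 2: A1 = 2063/2; threaded value p + q = 2065; r = 8; remainder = value at the root: 8*(8)^4 + 7*(8)^3 + 8*(8)^2 - 2*(8)^1 - 9 = (32768) + (3584) + (512) + (-16) + (-9) = 36839; answer 36839

36839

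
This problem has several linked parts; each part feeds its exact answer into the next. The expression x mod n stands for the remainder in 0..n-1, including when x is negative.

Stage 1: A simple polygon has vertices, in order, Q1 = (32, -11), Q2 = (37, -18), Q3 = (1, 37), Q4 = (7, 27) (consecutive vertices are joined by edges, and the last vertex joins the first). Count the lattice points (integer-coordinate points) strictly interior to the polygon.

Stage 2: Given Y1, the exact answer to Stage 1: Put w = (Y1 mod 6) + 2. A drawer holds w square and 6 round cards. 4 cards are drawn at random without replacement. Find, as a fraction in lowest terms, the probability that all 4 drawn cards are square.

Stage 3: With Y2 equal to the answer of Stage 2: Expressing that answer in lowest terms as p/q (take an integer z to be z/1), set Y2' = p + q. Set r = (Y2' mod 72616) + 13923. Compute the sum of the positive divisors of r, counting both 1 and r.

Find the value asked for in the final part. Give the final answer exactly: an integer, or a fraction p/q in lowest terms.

Stage 1: cross terms: (32*-18 - 37*-11)=-169, (37*37 - 1*-18)=1387, (1*27 - 7*37)=-232, (7*-11 - 32*27)=-941; twice the area = |45| = 45; area = 45/2; boundary points = 1 + 1 + 2 + 1 = 5; strictly interior points = area - boundary/2 + 1 = 21; answer 21
Stage 2: Y1 = 21; w = 5; total draws C(11,4) = 330; favorable C(5,4) = 5; P = 1/66; answer 1/66
Stage 3: Y2 = 1/66; threaded value p + q = 67; r = 13990; 13990 = 2 * 5 * 1399; sigma = (1 + 2) * (1 + 5) * (1 + 1399) = 3 * 6 * 1400 = 25200; answer 25200

25200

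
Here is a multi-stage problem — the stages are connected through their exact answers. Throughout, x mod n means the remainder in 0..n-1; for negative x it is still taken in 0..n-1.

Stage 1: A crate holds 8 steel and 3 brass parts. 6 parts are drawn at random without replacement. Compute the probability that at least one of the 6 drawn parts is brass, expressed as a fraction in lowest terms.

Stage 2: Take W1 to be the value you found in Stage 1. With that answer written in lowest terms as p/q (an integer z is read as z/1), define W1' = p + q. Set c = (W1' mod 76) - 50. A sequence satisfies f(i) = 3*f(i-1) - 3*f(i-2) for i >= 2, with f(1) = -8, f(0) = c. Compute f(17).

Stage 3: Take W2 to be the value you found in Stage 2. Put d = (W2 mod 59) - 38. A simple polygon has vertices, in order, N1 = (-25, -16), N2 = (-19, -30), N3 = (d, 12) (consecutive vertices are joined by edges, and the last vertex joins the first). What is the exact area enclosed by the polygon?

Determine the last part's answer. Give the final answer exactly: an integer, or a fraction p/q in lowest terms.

Stage 1: total draws C(11,6) = 462; complement C(8,6) = 28; favorable 462 - 28 = 434; P = 31/33; answer 31/33
Stage 2: W1 = 31/33; threaded value p + q = 64; c = 14; f(2) = 3*(-8) - 3*(14) = -66; iterating: f(2)=-66, f(3)=-174, f(4)=-324, f(5)=-450, f(6)=-378, f(7)=216, f(8)=1782, f(9)=4698, f(10)=8748, f(11)=12150, f(12)=10206, f(13)=-5832, f(14)=-48114, f(15)=-126846, f(16)=-236196, f(17)=-328050; answer -328050
Stage 3: W2 = -328050; d = 11; cross terms: (-25*-30 - -19*-16)=446, (-19*12 - 11*-30)=102, (11*-16 - -25*12)=124; twice the area = |672| = 672; area = 336; answer 336

336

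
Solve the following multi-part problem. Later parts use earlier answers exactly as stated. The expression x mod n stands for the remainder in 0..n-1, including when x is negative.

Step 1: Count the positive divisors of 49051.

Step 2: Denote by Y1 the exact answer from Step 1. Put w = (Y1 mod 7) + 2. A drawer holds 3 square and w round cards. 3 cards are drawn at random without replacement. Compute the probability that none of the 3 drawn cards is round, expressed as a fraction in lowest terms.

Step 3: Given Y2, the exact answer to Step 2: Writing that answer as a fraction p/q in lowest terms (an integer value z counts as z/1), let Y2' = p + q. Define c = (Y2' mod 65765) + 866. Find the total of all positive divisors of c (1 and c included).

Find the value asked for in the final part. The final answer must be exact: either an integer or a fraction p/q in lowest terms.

1272

Step 1: 49051 = 181 * 271; number of divisors = (1+1) * (1+1) = 4; answer 4
Step 2: Y1 = 4; w = 6; total draws C(9,3) = 84; favorable C(3,3) = 1; P = 1/84; answer 1/84
Step 3: Y2 = 1/84; threaded value p + q = 85; c = 951; 951 = 3 * 317; sigma = (1 + 3) * (1 + 317) = 4 * 318 = 1272; answer 1272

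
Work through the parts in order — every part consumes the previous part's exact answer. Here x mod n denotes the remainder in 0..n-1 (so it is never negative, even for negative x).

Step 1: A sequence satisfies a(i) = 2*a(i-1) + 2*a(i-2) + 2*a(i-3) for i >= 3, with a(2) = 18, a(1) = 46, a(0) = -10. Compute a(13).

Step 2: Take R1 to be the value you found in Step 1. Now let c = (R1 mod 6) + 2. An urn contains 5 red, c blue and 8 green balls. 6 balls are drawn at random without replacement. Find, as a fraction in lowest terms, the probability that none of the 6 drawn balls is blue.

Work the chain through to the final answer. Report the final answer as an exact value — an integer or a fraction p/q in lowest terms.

Step 1: a(3) = 2*(18) + 2*(46) + 2*(-10) = 108; iterating: a(3)=108, a(4)=344, a(5)=940, a(6)=2784, a(7)=8136, a(8)=23720, a(9)=69280, a(10)=202272, a(11)=590544, a(12)=1724192, a(13)=5034016; answer 5034016
Step 2: R1 = 5034016; c = 6; total draws C(19,6) = 27132; favorable C(13,6) = 1716; P = 143/2261; answer 143/2261

143/2261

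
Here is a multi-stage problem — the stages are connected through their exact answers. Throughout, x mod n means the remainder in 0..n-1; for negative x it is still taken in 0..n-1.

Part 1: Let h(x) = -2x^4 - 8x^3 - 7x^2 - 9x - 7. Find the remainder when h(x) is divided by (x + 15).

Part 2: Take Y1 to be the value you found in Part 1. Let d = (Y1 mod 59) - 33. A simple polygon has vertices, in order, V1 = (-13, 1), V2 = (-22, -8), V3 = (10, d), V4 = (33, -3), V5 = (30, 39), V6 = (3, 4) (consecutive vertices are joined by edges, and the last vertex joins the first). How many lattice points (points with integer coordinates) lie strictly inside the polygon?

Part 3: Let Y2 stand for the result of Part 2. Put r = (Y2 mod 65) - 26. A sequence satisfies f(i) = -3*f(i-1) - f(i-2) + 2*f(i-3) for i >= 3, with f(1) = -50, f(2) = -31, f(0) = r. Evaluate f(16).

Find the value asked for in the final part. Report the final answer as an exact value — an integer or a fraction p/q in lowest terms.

-4426342

Part 1: remainder = value at the root: -2*(-15)^4 - 8*(-15)^3 - 7*(-15)^2 - 9*(-15)^1 - 7 = (-101250) + (27000) + (-1575) + (135) + (-7) = -75697; answer -75697
Part 2: Y1 = -75697; d = -33; cross terms: (-13*-8 - -22*1)=126, (-22*-33 - 10*-8)=806, (10*-3 - 33*-33)=1059, (33*39 - 30*-3)=1377, (30*4 - 3*39)=3, (3*1 - -13*4)=55; twice the area = |3426| = 3426; area = 1713; boundary points = 9 + 1 + 1 + 3 + 1 + 1 = 16; strictly interior points = area - boundary/2 + 1 = 1706; answer 1706
Part 3: Y2 = 1706; r = -10; f(3) = -3*(-31) - 1*(-50) + 2*(-10) = 123; iterating: f(3)=123, f(4)=-438, f(5)=1129, f(6)=-2703, f(7)=6104, f(8)=-13351, f(9)=28543, f(10)=-60070, f(11)=124965, f(12)=-257739, f(13)=528112, f(14)=-1076667, f(15)=2186411, f(16)=-4426342; answer -4426342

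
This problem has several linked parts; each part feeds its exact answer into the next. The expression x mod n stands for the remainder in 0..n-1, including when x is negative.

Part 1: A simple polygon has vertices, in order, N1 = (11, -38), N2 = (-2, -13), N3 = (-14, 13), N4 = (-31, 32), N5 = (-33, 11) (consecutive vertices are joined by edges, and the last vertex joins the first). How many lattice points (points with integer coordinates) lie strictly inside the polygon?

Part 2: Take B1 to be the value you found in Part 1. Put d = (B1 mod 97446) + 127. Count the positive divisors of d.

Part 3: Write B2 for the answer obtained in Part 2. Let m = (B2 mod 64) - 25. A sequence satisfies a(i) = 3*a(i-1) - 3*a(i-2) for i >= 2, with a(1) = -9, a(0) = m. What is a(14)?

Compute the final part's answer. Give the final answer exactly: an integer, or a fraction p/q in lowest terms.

26244

Part 1: cross terms: (11*-13 - -2*-38)=-219, (-2*13 - -14*-13)=-208, (-14*32 - -31*13)=-45, (-31*11 - -33*32)=715, (-33*-38 - 11*11)=1133; twice the area = |1376| = 1376; area = 688; boundary points = 1 + 2 + 1 + 1 + 1 = 6; strictly interior points = area - boundary/2 + 1 = 686; answer 686
Part 2: B1 = 686; d = 813; 813 = 3 * 271; number of divisors = (1+1) * (1+1) = 4; answer 4
Part 3: B2 = 4; m = -21; a(2) = 3*(-9) - 3*(-21) = 36; iterating: a(2)=36, a(3)=135, a(4)=297, a(5)=486, a(6)=567, a(7)=243, a(8)=-972, a(9)=-3645, a(10)=-8019, a(11)=-13122, a(12)=-15309, a(13)=-6561, a(14)=26244; answer 26244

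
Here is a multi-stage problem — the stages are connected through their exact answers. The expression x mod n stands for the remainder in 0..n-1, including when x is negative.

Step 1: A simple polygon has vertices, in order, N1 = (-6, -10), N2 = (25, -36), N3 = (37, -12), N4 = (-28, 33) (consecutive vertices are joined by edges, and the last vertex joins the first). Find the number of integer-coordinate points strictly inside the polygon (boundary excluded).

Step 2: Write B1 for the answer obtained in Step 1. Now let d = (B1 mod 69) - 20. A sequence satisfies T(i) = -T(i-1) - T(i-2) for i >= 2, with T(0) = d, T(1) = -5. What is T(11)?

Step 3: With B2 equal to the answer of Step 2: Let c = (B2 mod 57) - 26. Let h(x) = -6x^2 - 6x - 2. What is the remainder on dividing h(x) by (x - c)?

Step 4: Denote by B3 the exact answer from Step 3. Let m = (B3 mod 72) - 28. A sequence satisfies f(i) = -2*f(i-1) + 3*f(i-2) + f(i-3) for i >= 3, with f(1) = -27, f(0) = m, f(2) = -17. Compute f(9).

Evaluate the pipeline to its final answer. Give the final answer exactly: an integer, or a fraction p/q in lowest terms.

-7857

Step 1: cross terms: (-6*-36 - 25*-10)=466, (25*-12 - 37*-36)=1032, (37*33 - -28*-12)=885, (-28*-10 - -6*33)=478; twice the area = |2861| = 2861; area = 2861/2; boundary points = 1 + 12 + 5 + 1 = 19; strictly interior points = area - boundary/2 + 1 = 1422; answer 1422
Step 2: B1 = 1422; d = 22; T(2) = -1*(-5) - 1*(22) = -17; iterating: T(2)=-17, T(3)=22, T(4)=-5, T(5)=-17, T(6)=22, T(7)=-5, T(8)=-17, T(9)=22, T(10)=-5, T(11)=-17; answer -17
Step 3: B2 = -17; c = 14; remainder = value at the root: -6*(14)^2 - 6*(14)^1 - 2 = (-1176) + (-84) + (-2) = -1262; answer -1262
Step 4: B3 = -1262; m = 6; f(3) = -2*(-17) + 3*(-27) + 1*(6) = -41; iterating: f(3)=-41, f(4)=4, f(5)=-148, f(6)=267, f(7)=-974, f(8)=2601, f(9)=-7857; answer -7857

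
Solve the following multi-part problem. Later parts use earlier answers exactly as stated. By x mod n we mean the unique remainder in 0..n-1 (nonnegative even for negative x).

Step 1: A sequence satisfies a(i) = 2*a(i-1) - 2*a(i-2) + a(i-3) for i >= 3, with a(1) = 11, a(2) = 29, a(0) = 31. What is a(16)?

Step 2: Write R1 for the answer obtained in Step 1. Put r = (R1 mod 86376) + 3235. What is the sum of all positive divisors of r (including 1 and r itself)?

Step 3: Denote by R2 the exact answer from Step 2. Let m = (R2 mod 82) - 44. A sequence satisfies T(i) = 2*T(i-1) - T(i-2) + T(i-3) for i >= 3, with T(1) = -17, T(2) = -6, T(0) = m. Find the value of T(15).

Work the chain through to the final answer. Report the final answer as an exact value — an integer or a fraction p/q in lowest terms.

Step 1: a(3) = 2*(29) - 2*(11) + 1*(31) = 67; iterating: a(3)=67, a(4)=87, a(5)=69, a(6)=31, a(7)=11, a(8)=29, a(9)=67, a(10)=87, a(11)=69, a(12)=31, a(13)=11, a(14)=29, a(15)=67, a(16)=87; answer 87
Step 2: R1 = 87; r = 3322; 3322 = 2 * 11 * 151; sigma = (1 + 2) * (1 + 11) * (1 + 151) = 3 * 12 * 152 = 5472; answer 5472
Step 3: R2 = 5472; m = 16; T(3) = 2*(-6) - 1*(-17) + 1*(16) = 21; iterating: T(3)=21, T(4)=31, T(5)=35, T(6)=60, T(7)=116, T(8)=207, T(9)=358, T(10)=625, T(11)=1099, T(12)=1931, T(13)=3388, T(14)=5944, T(15)=10431; answer 10431

10431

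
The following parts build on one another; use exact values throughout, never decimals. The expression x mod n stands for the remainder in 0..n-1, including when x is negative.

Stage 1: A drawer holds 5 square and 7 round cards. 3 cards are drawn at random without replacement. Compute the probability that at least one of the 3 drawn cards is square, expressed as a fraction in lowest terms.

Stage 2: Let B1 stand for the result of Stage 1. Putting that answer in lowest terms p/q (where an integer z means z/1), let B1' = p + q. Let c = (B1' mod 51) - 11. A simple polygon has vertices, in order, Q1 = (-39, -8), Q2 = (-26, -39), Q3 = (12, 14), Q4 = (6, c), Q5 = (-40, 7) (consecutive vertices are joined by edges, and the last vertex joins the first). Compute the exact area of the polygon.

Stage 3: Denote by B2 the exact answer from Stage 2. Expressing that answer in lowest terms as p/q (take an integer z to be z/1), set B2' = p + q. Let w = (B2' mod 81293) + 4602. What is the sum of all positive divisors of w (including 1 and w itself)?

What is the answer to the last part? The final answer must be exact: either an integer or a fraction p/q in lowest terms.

8112

Stage 1: total draws C(12,3) = 220; complement C(7,3) = 35; favorable 220 - 35 = 185; P = 37/44; answer 37/44
Stage 2: B1 = 37/44; threaded value p + q = 81; c = 19; cross terms: (-39*-39 - -26*-8)=1313, (-26*14 - 12*-39)=104, (12*19 - 6*14)=144, (6*7 - -40*19)=802, (-40*-8 - -39*7)=593; twice the area = |2956| = 2956; area = 1478; answer 1478
Stage 3: B2 = 1478; threaded value p + q = 1479; w = 6081; 6081 = 3 * 2027; sigma = (1 + 3) * (1 + 2027) = 4 * 2028 = 8112; answer 8112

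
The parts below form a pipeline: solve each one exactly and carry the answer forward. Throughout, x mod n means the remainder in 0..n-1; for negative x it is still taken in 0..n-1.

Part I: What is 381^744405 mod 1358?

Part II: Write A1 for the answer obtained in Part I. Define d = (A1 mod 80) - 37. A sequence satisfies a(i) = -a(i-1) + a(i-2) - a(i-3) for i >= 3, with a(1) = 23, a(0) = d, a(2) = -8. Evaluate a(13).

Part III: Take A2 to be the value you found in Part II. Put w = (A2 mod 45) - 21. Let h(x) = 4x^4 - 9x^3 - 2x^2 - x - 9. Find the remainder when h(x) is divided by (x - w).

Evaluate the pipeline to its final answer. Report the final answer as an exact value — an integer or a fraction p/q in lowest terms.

3153

Part I: squarings mod 1358: 381^1=381, 381^2=1213, 381^4=655, 381^8=1255, 381^16=1103, 381^32=1199, 381^64=837, 381^128=1199, 381^256=837, 381^512=1199, 381^1024=837, 381^2048=1199, 381^4096=837, 381^8192=1199, 381^16384=837, 381^32768=1199, 381^65536=837, 381^131072=1199, 381^262144=837, 381^524288=1199; 381^744405 = 381^1 * 381^4 * 381^16 * 381^64 * 381^128 * 381^256 * 381^512 * 381^2048 * 381^4096 * 381^16384 * 381^65536 * 381^131072 * 381^524288 = 713 (mod 1358); answer 713
Part II: A1 = 713; d = 36; a(3) = -1*(-8) + 1*(23) - 1*(36) = -5; iterating: a(3)=-5, a(4)=-26, a(5)=29, a(6)=-50, a(7)=105, a(8)=-184, a(9)=339, a(10)=-628, a(11)=1151, a(12)=-2118, a(13)=3897; answer 3897
Part III: A2 = 3897; w = 6; remainder = value at the root: 4*(6)^4 - 9*(6)^3 - 2*(6)^2 - 1*(6)^1 - 9 = (5184) + (-1944) + (-72) + (-6) + (-9) = 3153; answer 3153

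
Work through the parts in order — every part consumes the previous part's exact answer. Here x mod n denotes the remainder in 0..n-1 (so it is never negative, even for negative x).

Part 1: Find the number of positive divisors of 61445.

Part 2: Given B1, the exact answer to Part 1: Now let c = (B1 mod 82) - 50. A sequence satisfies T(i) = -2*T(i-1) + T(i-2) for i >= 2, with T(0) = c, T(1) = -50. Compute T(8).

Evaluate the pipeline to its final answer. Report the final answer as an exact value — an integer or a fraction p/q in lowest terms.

Part 1: 61445 = 5 * 12289; number of divisors = (1+1) * (1+1) = 4; answer 4
Part 2: B1 = 4; c = -46; T(2) = -2*(-50) + 1*(-46) = 54; iterating: T(2)=54, T(3)=-158, T(4)=370, T(5)=-898, T(6)=2166, T(7)=-5230, T(8)=12626; answer 12626

12626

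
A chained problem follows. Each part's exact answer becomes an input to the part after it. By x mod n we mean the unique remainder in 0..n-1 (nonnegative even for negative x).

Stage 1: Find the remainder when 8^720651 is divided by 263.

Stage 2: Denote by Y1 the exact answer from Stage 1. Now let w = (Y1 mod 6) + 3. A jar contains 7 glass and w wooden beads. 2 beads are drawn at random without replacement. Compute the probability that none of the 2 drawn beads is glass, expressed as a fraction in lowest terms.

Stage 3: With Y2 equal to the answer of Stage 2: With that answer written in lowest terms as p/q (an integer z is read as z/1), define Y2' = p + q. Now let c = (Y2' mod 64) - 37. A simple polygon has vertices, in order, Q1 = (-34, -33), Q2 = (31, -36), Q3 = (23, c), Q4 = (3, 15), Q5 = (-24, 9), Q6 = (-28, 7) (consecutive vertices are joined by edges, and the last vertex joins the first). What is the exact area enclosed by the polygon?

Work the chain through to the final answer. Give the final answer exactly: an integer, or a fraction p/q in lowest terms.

Stage 1: squarings mod 263: 8^1=8, 8^2=64, 8^4=151, 8^8=183, 8^16=88, 8^32=117, 8^64=13, 8^128=169, 8^256=157, 8^512=190, 8^1024=69, 8^2048=27, 8^4096=203, 8^8192=181, 8^16384=149, 8^32768=109, 8^65536=46, 8^131072=12, 8^262144=144, 8^524288=222; 8^720651 = 8^1 * 8^2 * 8^8 * 8^256 * 8^512 * 8^1024 * 8^2048 * 8^4096 * 8^8192 * 8^16384 * 8^32768 * 8^131072 * 8^524288 = 138 (mod 263); answer 138
Stage 2: Y1 = 138; w = 3; total draws C(10,2) = 45; favorable C(3,2) = 3; P = 1/15; answer 1/15
Stage 3: Y2 = 1/15; threaded value p + q = 16; c = -21; cross terms: (-34*-36 - 31*-33)=2247, (31*-21 - 23*-36)=177, (23*15 - 3*-21)=408, (3*9 - -24*15)=387, (-24*7 - -28*9)=84, (-28*-33 - -34*7)=1162; twice the area = |4465| = 4465; area = 4465/2; answer 4465/2

4465/2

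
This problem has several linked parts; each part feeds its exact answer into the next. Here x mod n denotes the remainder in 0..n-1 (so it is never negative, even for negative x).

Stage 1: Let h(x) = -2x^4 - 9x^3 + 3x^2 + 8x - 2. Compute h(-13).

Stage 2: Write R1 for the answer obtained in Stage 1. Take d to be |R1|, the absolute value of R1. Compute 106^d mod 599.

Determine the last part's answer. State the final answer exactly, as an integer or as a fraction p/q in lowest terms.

Stage 1: -2*(-13)^4 - 9*(-13)^3 + 3*(-13)^2 + 8*(-13)^1 - 2 = (-57122) + (19773) + (507) + (-104) + (-2) = -36948; answer -36948
Stage 2: R1 = -36948; d = 36948; squarings mod 599: 106^1=106, 106^2=454, 106^4=60, 106^8=6, 106^16=36, 106^32=98, 106^64=20, 106^128=400, 106^256=67, 106^512=296, 106^1024=162, 106^2048=487, 106^4096=564, 106^8192=27, 106^16384=130, 106^32768=128; 106^36948 = 106^4 * 106^16 * 106^64 * 106^4096 * 106^32768 = 301 (mod 599); answer 301

301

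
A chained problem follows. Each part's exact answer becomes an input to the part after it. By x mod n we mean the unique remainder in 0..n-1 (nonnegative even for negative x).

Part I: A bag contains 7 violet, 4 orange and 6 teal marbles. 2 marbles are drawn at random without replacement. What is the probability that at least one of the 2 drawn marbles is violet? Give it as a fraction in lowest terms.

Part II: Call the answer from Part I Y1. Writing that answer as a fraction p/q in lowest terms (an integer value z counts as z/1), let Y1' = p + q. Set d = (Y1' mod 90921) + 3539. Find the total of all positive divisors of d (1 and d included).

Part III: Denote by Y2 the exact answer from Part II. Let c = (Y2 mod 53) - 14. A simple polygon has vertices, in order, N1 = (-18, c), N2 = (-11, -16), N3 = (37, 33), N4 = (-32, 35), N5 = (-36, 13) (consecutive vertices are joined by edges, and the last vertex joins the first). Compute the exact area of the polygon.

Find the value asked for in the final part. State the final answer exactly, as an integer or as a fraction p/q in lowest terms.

Part I: total draws C(17,2) = 136; complement C(10,2) = 45; favorable 136 - 45 = 91; P = 91/136; answer 91/136
Part II: Y1 = 91/136; threaded value p + q = 227; d = 3766; 3766 = 2 * 7 * 269; sigma = (1 + 2) * (1 + 7) * (1 + 269) = 3 * 8 * 270 = 6480; answer 6480
Part III: Y2 = 6480; c = 0; cross terms: (-18*-16 - -11*0)=288, (-11*33 - 37*-16)=229, (37*35 - -32*33)=2351, (-32*13 - -36*35)=844, (-36*0 - -18*13)=234; twice the area = |3946| = 3946; area = 1973; answer 1973

1973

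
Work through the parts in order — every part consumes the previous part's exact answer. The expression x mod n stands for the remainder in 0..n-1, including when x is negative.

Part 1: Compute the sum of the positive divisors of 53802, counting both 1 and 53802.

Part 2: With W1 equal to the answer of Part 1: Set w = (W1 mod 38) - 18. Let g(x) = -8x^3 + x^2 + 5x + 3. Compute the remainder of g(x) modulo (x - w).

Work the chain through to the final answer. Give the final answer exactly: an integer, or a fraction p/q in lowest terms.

46893

Part 1: 53802 = 2 * 3^2 * 7^2 * 61; sigma = (1 + 2) * (1 + 3 + 9) * (1 + 7 + 49) * (1 + 61) = 3 * 13 * 57 * 62 = 137826; answer 137826
Part 2: W1 = 137826; w = -18; remainder = value at the root: -8*(-18)^3 + 1*(-18)^2 + 5*(-18)^1 + 3 = (46656) + (324) + (-90) + (3) = 46893; answer 46893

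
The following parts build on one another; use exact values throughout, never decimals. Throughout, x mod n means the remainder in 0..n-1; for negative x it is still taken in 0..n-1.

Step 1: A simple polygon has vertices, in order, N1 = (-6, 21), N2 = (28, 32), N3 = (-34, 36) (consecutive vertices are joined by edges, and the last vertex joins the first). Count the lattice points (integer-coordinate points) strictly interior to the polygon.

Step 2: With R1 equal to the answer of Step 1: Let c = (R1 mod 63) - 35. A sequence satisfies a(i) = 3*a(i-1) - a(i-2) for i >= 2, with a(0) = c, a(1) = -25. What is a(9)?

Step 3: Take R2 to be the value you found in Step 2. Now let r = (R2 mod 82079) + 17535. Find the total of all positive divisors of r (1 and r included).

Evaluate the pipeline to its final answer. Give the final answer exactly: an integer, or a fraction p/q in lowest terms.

49280

Step 1: cross terms: (-6*32 - 28*21)=-780, (28*36 - -34*32)=2096, (-34*21 - -6*36)=-498; twice the area = |818| = 818; area = 409; boundary points = 1 + 2 + 1 = 4; strictly interior points = area - boundary/2 + 1 = 408; answer 408
Step 2: R1 = 408; c = -5; a(2) = 3*(-25) - 1*(-5) = -70; iterating: a(2)=-70, a(3)=-185, a(4)=-485, a(5)=-1270, a(6)=-3325, a(7)=-8705, a(8)=-22790, a(9)=-59665; answer -59665
Step 3: R2 = -59665; r = 39949; 39949 = 7 * 13 * 439; sigma = (1 + 7) * (1 + 13) * (1 + 439) = 8 * 14 * 440 = 49280; answer 49280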